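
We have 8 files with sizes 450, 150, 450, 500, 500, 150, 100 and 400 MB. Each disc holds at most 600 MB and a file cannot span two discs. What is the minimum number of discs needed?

Total = 500 + 500 + 450 + 450 + 400 + 150 + 150 + 100 = 2700 MB.
Lower bound: ⌈2700/600⌉ = 5 discs.
A packing using 5 discs:
  disc 1: 500 + 100 = 600
  disc 2: 500 = 500
  disc 3: 450 + 150 = 600
  disc 4: 450 + 150 = 600
  disc 5: 400 = 400
This matches the lower bound, so 5 is optimal.

5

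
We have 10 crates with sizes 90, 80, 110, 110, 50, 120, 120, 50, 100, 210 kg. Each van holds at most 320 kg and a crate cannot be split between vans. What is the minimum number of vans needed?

Total = 210 + 120 + 120 + 110 + 110 + 100 + 90 + 80 + 50 + 50 = 1040 kg.
Lower bound: ⌈1040/320⌉ = 4 vans.
A packing using 4 vans:
  van 1: 210 + 110 = 320
  van 2: 120 + 120 + 80 = 320
  van 3: 110 + 100 + 90 = 300
  van 4: 50 + 50 = 100
This matches the lower bound, so 4 is optimal.

4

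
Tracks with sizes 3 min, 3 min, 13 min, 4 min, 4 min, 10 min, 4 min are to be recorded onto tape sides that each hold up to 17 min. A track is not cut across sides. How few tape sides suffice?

3

Total = 13 + 10 + 4 + 4 + 4 + 3 + 3 = 41 min.
Lower bound: ⌈41/17⌉ = 3 tape sides.
A packing using 3 tape sides:
  side 1: 13 + 4 = 17
  side 2: 10 + 4 + 3 = 17
  side 3: 4 + 3 = 7
This matches the lower bound, so 3 is optimal.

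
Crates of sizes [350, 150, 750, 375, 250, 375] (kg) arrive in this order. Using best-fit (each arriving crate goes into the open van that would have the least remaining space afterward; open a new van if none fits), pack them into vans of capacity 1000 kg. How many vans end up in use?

3

  350 → van 1 (new)  [load 350/1000]
  150 → van 1  [load 500/1000]
  750 → van 2 (new)  [load 750/1000]
  375 → van 1  [load 875/1000]
  250 → van 2  [load 1000/1000]
  375 → van 3 (new)  [load 375/1000]
3 vans opened.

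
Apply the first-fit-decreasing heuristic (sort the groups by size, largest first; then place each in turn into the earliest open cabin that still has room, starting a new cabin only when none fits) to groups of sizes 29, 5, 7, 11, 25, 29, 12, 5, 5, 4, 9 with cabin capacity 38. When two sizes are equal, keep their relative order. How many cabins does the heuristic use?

Sorted descending: 29, 29, 25, 12, 11, 9, 7, 5, 5, 5, 4.
  29 → cabin 1 (new)  [load 29/38]
  29 → cabin 2 (new)  [load 29/38]
  25 → cabin 3 (new)  [load 25/38]
  12 → cabin 3  [load 37/38]
  11 → cabin 4 (new)  [load 11/38]
  9 → cabin 1  [load 38/38]
  7 → cabin 2  [load 36/38]
  5 → cabin 4  [load 16/38]
  5 → cabin 4  [load 21/38]
  5 → cabin 4  [load 26/38]
  4 → cabin 4  [load 30/38]
4 cabins opened.

4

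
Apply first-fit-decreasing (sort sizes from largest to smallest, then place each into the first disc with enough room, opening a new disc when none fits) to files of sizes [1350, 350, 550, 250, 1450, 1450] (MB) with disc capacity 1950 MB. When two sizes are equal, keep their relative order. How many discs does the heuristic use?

Sorted descending: 1450, 1450, 1350, 550, 350, 250.
  1450 → disc 1 (new)  [load 1450/1950]
  1450 → disc 2 (new)  [load 1450/1950]
  1350 → disc 3 (new)  [load 1350/1950]
  550 → disc 3  [load 1900/1950]
  350 → disc 1  [load 1800/1950]
  250 → disc 2  [load 1700/1950]
3 discs opened.

3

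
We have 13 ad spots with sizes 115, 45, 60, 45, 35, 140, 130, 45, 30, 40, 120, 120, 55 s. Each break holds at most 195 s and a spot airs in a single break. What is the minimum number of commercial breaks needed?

Total = 140 + 130 + 120 + 120 + 115 + 60 + 55 + 45 + 45 + 45 + 40 + 35 + 30 = 980 s.
Lower bound: ⌈980/195⌉ = 6 commercial breaks.
A packing using 6 commercial breaks:
  break 1: 140 + 55 = 195
  break 2: 130 + 60 = 190
  break 3: 120 + 45 + 30 = 195
  break 4: 120 + 45 = 165
  break 5: 115 + 45 + 35 = 195
  break 6: 40 = 40
This matches the lower bound, so 6 is optimal.

6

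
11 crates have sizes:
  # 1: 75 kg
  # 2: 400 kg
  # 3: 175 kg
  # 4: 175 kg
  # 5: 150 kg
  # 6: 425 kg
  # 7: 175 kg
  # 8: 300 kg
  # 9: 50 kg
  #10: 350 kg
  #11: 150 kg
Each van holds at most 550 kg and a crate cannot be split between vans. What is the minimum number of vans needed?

5

Total = 425 + 400 + 350 + 300 + 175 + 175 + 175 + 150 + 150 + 75 + 50 = 2425 kg.
Lower bound: ⌈2425/550⌉ = 5 vans.
A packing using 5 vans:
  van 1: 425 + 75 + 50 = 550
  van 2: 400 + 150 = 550
  van 3: 350 + 175 = 525
  van 4: 300 + 175 = 475
  van 5: 175 + 150 = 325
This matches the lower bound, so 5 is optimal.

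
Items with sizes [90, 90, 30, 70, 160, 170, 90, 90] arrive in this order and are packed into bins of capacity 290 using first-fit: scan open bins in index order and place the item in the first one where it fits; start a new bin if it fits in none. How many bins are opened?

3

  90 → bin 1 (new)  [load 90/290]
  90 → bin 1  [load 180/290]
  30 → bin 1  [load 210/290]
  70 → bin 1  [load 280/290]
  160 → bin 2 (new)  [load 160/290]
  170 → bin 3 (new)  [load 170/290]
  90 → bin 2  [load 250/290]
  90 → bin 3  [load 260/290]
3 bins opened.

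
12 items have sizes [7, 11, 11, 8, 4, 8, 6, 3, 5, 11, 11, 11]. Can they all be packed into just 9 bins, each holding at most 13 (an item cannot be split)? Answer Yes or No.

Yes

A valid assignment using 9 bins:
  bin 1: 11 = 11
  bin 2: 11 = 11
  bin 3: 11 = 11
  bin 4: 11 = 11
  bin 5: 11 = 11
  bin 6: 8 + 5 = 13
  bin 7: 8 + 4 = 12
  bin 8: 7 + 6 = 13
  bin 9: 3 = 3
Every load is within 13, so 9 bins suffice.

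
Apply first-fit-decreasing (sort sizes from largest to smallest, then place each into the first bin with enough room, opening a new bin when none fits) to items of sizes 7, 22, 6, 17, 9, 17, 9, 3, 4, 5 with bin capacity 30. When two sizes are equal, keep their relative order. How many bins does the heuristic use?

4

Sorted descending: 22, 17, 17, 9, 9, 7, 6, 5, 4, 3.
  22 → bin 1 (new)  [load 22/30]
  17 → bin 2 (new)  [load 17/30]
  17 → bin 3 (new)  [load 17/30]
  9 → bin 2  [load 26/30]
  9 → bin 3  [load 26/30]
  7 → bin 1  [load 29/30]
  6 → bin 4 (new)  [load 6/30]
  5 → bin 4  [load 11/30]
  4 → bin 2  [load 30/30]
  3 → bin 3  [load 29/30]
4 bins opened.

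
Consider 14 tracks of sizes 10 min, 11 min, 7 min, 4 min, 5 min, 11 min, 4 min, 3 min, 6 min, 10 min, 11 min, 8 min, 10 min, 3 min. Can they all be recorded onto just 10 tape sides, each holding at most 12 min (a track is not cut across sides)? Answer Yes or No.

A valid assignment using 10 tape sides:
  side 1: 11 = 11
  side 2: 11 = 11
  side 3: 11 = 11
  side 4: 10 = 10
  side 5: 10 = 10
  side 6: 10 = 10
  side 7: 8 + 4 = 12
  side 8: 7 + 5 = 12
  side 9: 6 + 4 = 10
  side 10: 3 + 3 = 6
Every load is within 12 min, so 10 tape sides suffice.

Yes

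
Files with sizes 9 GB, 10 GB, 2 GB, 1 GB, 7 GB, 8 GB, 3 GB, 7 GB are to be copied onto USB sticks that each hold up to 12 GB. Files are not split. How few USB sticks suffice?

5

Total = 10 + 9 + 8 + 7 + 7 + 3 + 2 + 1 = 47 GB.
Lower bound: ⌈47/12⌉ = 4 USB sticks.
Also, 5 files each exceed 6 GB, and no two of those can share a USB stick, so at least 5 USB sticks are needed.
A packing using 5 USB sticks:
  USB stick 1: 10 + 2 = 12
  USB stick 2: 9 + 3 = 12
  USB stick 3: 8 + 1 = 9
  USB stick 4: 7 = 7
  USB stick 5: 7 = 7
This matches the lower bound, so 5 is optimal.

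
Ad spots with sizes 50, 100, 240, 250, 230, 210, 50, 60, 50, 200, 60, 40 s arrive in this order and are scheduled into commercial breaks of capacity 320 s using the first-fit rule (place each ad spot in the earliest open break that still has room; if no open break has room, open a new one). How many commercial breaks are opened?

6

  50 → break 1 (new)  [load 50/320]
  100 → break 1  [load 150/320]
  240 → break 2 (new)  [load 240/320]
  250 → break 3 (new)  [load 250/320]
  230 → break 4 (new)  [load 230/320]
  210 → break 5 (new)  [load 210/320]
  50 → break 1  [load 200/320]
  60 → break 1  [load 260/320]
  50 → break 1  [load 310/320]
  200 → break 6 (new)  [load 200/320]
  60 → break 2  [load 300/320]
  40 → break 3  [load 290/320]
6 commercial breaks opened.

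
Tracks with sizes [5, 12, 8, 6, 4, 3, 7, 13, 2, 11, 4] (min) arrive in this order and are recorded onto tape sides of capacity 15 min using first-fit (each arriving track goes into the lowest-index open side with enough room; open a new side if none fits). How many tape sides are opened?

6

  5 → side 1 (new)  [load 5/15]
  12 → side 2 (new)  [load 12/15]
  8 → side 1  [load 13/15]
  6 → side 3 (new)  [load 6/15]
  4 → side 3  [load 10/15]
  3 → side 2  [load 15/15]
  7 → side 4 (new)  [load 7/15]
  13 → side 5 (new)  [load 13/15]
  2 → side 1  [load 15/15]
  11 → side 6 (new)  [load 11/15]
  4 → side 3  [load 14/15]
6 tape sides opened.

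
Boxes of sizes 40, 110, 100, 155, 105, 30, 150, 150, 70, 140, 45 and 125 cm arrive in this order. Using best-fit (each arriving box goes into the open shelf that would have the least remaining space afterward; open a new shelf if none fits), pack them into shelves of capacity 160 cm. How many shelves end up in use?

  40 → shelf 1 (new)  [load 40/160]
  110 → shelf 1  [load 150/160]
  100 → shelf 2 (new)  [load 100/160]
  155 → shelf 3 (new)  [load 155/160]
  105 → shelf 4 (new)  [load 105/160]
  30 → shelf 4  [load 135/160]
  150 → shelf 5 (new)  [load 150/160]
  150 → shelf 6 (new)  [load 150/160]
  70 → shelf 7 (new)  [load 70/160]
  140 → shelf 8 (new)  [load 140/160]
  45 → shelf 2  [load 145/160]
  125 → shelf 9 (new)  [load 125/160]
9 shelves opened.

9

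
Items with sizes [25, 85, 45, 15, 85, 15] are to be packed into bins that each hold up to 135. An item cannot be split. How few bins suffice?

Total = 85 + 85 + 45 + 25 + 15 + 15 = 270.
Lower bound: ⌈270/135⌉ = 2 bins.
A packing using 3 bins:
  bin 1: 85 + 45 = 130
  bin 2: 85 + 25 + 15 = 125
  bin 3: 15 = 15
No arrangement into 2 bins stays within capacity, so 3 is optimal.

3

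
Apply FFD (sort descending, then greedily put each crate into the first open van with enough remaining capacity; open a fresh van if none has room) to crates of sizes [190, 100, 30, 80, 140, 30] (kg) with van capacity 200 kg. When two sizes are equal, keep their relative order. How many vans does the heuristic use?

3

Sorted descending: 190, 140, 100, 80, 30, 30.
  190 → van 1 (new)  [load 190/200]
  140 → van 2 (new)  [load 140/200]
  100 → van 3 (new)  [load 100/200]
  80 → van 3  [load 180/200]
  30 → van 2  [load 170/200]
  30 → van 2  [load 200/200]
3 vans opened.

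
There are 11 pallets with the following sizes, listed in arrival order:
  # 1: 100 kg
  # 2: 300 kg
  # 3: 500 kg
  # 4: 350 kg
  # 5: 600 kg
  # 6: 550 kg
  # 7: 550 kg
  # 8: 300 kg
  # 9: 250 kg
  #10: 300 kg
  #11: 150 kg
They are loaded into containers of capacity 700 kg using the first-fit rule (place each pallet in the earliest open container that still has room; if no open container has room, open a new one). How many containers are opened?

  100 → container 1 (new)  [load 100/700]
  300 → container 1  [load 400/700]
  500 → container 2 (new)  [load 500/700]
  350 → container 3 (new)  [load 350/700]
  600 → container 4 (new)  [load 600/700]
  550 → container 5 (new)  [load 550/700]
  550 → container 6 (new)  [load 550/700]
  300 → container 1  [load 700/700]
  250 → container 3  [load 600/700]
  300 → container 7 (new)  [load 300/700]
  150 → container 2  [load 650/700]
7 containers opened.

7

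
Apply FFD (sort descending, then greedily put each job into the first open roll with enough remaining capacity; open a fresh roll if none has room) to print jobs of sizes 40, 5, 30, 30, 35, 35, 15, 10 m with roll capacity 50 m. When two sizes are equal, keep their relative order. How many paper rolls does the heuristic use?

Sorted descending: 40, 35, 35, 30, 30, 15, 10, 5.
  40 → roll 1 (new)  [load 40/50]
  35 → roll 2 (new)  [load 35/50]
  35 → roll 3 (new)  [load 35/50]
  30 → roll 4 (new)  [load 30/50]
  30 → roll 5 (new)  [load 30/50]
  15 → roll 2  [load 50/50]
  10 → roll 1  [load 50/50]
  5 → roll 3  [load 40/50]
5 paper rolls opened.

5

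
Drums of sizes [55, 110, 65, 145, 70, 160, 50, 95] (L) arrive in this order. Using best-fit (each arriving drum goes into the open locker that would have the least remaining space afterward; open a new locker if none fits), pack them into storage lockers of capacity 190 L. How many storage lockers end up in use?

5

  55 → locker 1 (new)  [load 55/190]
  110 → locker 1  [load 165/190]
  65 → locker 2 (new)  [load 65/190]
  145 → locker 3 (new)  [load 145/190]
  70 → locker 2  [load 135/190]
  160 → locker 4 (new)  [load 160/190]
  50 → locker 2  [load 185/190]
  95 → locker 5 (new)  [load 95/190]
5 storage lockers opened.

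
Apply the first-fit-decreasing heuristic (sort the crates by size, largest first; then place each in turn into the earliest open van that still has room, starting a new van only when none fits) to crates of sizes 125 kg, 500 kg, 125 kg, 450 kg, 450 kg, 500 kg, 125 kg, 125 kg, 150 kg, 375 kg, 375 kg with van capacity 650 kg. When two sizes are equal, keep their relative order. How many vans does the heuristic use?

6

Sorted descending: 500, 500, 450, 450, 375, 375, 150, 125, 125, 125, 125.
  500 → van 1 (new)  [load 500/650]
  500 → van 2 (new)  [load 500/650]
  450 → van 3 (new)  [load 450/650]
  450 → van 4 (new)  [load 450/650]
  375 → van 5 (new)  [load 375/650]
  375 → van 6 (new)  [load 375/650]
  150 → van 1  [load 650/650]
  125 → van 2  [load 625/650]
  125 → van 3  [load 575/650]
  125 → van 4  [load 575/650]
  125 → van 5  [load 500/650]
6 vans opened.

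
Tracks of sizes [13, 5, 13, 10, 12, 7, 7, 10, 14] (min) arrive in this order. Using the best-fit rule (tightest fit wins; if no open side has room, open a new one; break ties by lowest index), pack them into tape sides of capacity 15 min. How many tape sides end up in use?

7

  13 → side 1 (new)  [load 13/15]
  5 → side 2 (new)  [load 5/15]
  13 → side 3 (new)  [load 13/15]
  10 → side 2  [load 15/15]
  12 → side 4 (new)  [load 12/15]
  7 → side 5 (new)  [load 7/15]
  7 → side 5  [load 14/15]
  10 → side 6 (new)  [load 10/15]
  14 → side 7 (new)  [load 14/15]
7 tape sides opened.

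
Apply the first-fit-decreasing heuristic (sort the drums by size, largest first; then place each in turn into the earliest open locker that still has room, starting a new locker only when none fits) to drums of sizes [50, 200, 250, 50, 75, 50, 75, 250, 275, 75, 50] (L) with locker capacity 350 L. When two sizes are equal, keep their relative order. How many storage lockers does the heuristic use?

5

Sorted descending: 275, 250, 250, 200, 75, 75, 75, 50, 50, 50, 50.
  275 → locker 1 (new)  [load 275/350]
  250 → locker 2 (new)  [load 250/350]
  250 → locker 3 (new)  [load 250/350]
  200 → locker 4 (new)  [load 200/350]
  75 → locker 1  [load 350/350]
  75 → locker 2  [load 325/350]
  75 → locker 3  [load 325/350]
  50 → locker 4  [load 250/350]
  50 → locker 4  [load 300/350]
  50 → locker 4  [load 350/350]
  50 → locker 5 (new)  [load 50/350]
5 storage lockers opened.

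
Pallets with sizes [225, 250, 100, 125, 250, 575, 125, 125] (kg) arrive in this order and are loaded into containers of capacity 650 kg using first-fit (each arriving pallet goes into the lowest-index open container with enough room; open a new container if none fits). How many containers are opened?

3

  225 → container 1 (new)  [load 225/650]
  250 → container 1  [load 475/650]
  100 → container 1  [load 575/650]
  125 → container 2 (new)  [load 125/650]
  250 → container 2  [load 375/650]
  575 → container 3 (new)  [load 575/650]
  125 → container 2  [load 500/650]
  125 → container 2  [load 625/650]
3 containers opened.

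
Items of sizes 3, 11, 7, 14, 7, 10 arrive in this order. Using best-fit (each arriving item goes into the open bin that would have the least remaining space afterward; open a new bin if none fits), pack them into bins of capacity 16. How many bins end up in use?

  3 → bin 1 (new)  [load 3/16]
  11 → bin 1  [load 14/16]
  7 → bin 2 (new)  [load 7/16]
  14 → bin 3 (new)  [load 14/16]
  7 → bin 2  [load 14/16]
  10 → bin 4 (new)  [load 10/16]
4 bins opened.

4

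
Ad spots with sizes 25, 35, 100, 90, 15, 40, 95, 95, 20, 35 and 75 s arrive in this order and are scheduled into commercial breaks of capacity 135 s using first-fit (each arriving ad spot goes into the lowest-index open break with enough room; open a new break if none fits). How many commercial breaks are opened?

6

  25 → break 1 (new)  [load 25/135]
  35 → break 1  [load 60/135]
  100 → break 2 (new)  [load 100/135]
  90 → break 3 (new)  [load 90/135]
  15 → break 1  [load 75/135]
  40 → break 1  [load 115/135]
  95 → break 4 (new)  [load 95/135]
  95 → break 5 (new)  [load 95/135]
  20 → break 1  [load 135/135]
  35 → break 2  [load 135/135]
  75 → break 6 (new)  [load 75/135]
6 commercial breaks opened.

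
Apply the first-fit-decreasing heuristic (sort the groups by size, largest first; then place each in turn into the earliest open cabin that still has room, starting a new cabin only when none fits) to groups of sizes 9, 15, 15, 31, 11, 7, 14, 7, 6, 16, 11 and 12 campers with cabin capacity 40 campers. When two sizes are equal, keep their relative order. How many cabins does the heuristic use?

Sorted descending: 31, 16, 15, 15, 14, 12, 11, 11, 9, 7, 7, 6.
  31 → cabin 1 (new)  [load 31/40]
  16 → cabin 2 (new)  [load 16/40]
  15 → cabin 2  [load 31/40]
  15 → cabin 3 (new)  [load 15/40]
  14 → cabin 3  [load 29/40]
  12 → cabin 4 (new)  [load 12/40]
  11 → cabin 3  [load 40/40]
  11 → cabin 4  [load 23/40]
  9 → cabin 1  [load 40/40]
  7 → cabin 2  [load 38/40]
  7 → cabin 4  [load 30/40]
  6 → cabin 4  [load 36/40]
4 cabins opened.

4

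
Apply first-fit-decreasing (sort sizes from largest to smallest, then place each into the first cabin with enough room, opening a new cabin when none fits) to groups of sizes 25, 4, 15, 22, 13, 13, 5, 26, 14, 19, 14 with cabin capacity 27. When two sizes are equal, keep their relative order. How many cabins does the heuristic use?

Sorted descending: 26, 25, 22, 19, 15, 14, 14, 13, 13, 5, 4.
  26 → cabin 1 (new)  [load 26/27]
  25 → cabin 2 (new)  [load 25/27]
  22 → cabin 3 (new)  [load 22/27]
  19 → cabin 4 (new)  [load 19/27]
  15 → cabin 5 (new)  [load 15/27]
  14 → cabin 6 (new)  [load 14/27]
  14 → cabin 7 (new)  [load 14/27]
  13 → cabin 6  [load 27/27]
  13 → cabin 7  [load 27/27]
  5 → cabin 3  [load 27/27]
  4 → cabin 4  [load 23/27]
7 cabins opened.

7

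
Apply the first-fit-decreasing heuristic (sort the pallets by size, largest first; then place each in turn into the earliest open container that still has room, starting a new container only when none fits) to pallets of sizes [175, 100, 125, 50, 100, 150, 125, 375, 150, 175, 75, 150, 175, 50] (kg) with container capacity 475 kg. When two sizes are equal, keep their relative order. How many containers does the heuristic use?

5

Sorted descending: 375, 175, 175, 175, 150, 150, 150, 125, 125, 100, 100, 75, 50, 50.
  375 → container 1 (new)  [load 375/475]
  175 → container 2 (new)  [load 175/475]
  175 → container 2  [load 350/475]
  175 → container 3 (new)  [load 175/475]
  150 → container 3  [load 325/475]
  150 → container 3  [load 475/475]
  150 → container 4 (new)  [load 150/475]
  125 → container 2  [load 475/475]
  125 → container 4  [load 275/475]
  100 → container 1  [load 475/475]
  100 → container 4  [load 375/475]
  75 → container 4  [load 450/475]
  50 → container 5 (new)  [load 50/475]
  50 → container 5  [load 100/475]
5 containers opened.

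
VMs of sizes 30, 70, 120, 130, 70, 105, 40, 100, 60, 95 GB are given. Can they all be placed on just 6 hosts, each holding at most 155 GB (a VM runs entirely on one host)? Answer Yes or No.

A valid assignment using 6 hosts:
  host 1: 130 = 130
  host 2: 120 + 30 = 150
  host 3: 105 + 40 = 145
  host 4: 100 = 100
  host 5: 95 + 60 = 155
  host 6: 70 + 70 = 140
Every load is within 155 GB, so 6 hosts suffice.

Yes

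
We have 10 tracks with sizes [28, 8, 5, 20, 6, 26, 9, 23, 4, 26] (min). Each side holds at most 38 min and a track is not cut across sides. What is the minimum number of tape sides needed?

5

Total = 28 + 26 + 26 + 23 + 20 + 9 + 8 + 6 + 5 + 4 = 155 min.
Lower bound: ⌈155/38⌉ = 5 tape sides.
A packing using 5 tape sides:
  side 1: 28 + 9 = 37
  side 2: 26 + 8 + 4 = 38
  side 3: 26 + 6 + 5 = 37
  side 4: 23 = 23
  side 5: 20 = 20
This matches the lower bound, so 5 is optimal.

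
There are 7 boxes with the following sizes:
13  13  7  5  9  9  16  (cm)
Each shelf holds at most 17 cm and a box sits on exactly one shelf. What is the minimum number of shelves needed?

5

Total = 16 + 13 + 13 + 9 + 9 + 7 + 5 = 72 cm.
Lower bound: ⌈72/17⌉ = 5 shelves.
A packing using 5 shelves:
  shelf 1: 16 = 16
  shelf 2: 13 = 13
  shelf 3: 13 = 13
  shelf 4: 9 + 7 = 16
  shelf 5: 9 + 5 = 14
This matches the lower bound, so 5 is optimal.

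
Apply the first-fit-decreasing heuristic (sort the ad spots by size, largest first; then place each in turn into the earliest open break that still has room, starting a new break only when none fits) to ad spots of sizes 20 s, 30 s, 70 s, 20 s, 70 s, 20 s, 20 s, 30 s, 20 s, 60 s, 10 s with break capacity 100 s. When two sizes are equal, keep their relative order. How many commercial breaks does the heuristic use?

4

Sorted descending: 70, 70, 60, 30, 30, 20, 20, 20, 20, 20, 10.
  70 → break 1 (new)  [load 70/100]
  70 → break 2 (new)  [load 70/100]
  60 → break 3 (new)  [load 60/100]
  30 → break 1  [load 100/100]
  30 → break 2  [load 100/100]
  20 → break 3  [load 80/100]
  20 → break 3  [load 100/100]
  20 → break 4 (new)  [load 20/100]
  20 → break 4  [load 40/100]
  20 → break 4  [load 60/100]
  10 → break 4  [load 70/100]
4 commercial breaks opened.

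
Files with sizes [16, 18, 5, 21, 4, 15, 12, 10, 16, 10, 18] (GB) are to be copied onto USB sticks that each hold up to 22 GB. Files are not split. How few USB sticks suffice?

Total = 21 + 18 + 18 + 16 + 16 + 15 + 12 + 10 + 10 + 5 + 4 = 145 GB.
Lower bound: ⌈145/22⌉ = 7 USB sticks.
A packing using 8 USB sticks:
  USB stick 1: 21 = 21
  USB stick 2: 18 + 4 = 22
  USB stick 3: 18 = 18
  USB stick 4: 16 + 5 = 21
  USB stick 5: 16 = 16
  USB stick 6: 15 = 15
  USB stick 7: 12 + 10 = 22
  USB stick 8: 10 = 10
No arrangement into 7 USB sticks stays within capacity, so 8 is optimal.

8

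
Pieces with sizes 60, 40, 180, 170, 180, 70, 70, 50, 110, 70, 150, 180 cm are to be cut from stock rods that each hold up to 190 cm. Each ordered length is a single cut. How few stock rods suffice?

8

Total = 180 + 180 + 180 + 170 + 150 + 110 + 70 + 70 + 70 + 60 + 50 + 40 = 1330 cm.
Lower bound: ⌈1330/190⌉ = 7 stock rods.
A packing using 8 stock rods:
  stock rod 1: 180 = 180
  stock rod 2: 180 = 180
  stock rod 3: 180 = 180
  stock rod 4: 170 = 170
  stock rod 5: 150 + 40 = 190
  stock rod 6: 110 + 70 = 180
  stock rod 7: 70 + 70 + 50 = 190
  stock rod 8: 60 = 60
No arrangement into 7 stock rods stays within capacity, so 8 is optimal.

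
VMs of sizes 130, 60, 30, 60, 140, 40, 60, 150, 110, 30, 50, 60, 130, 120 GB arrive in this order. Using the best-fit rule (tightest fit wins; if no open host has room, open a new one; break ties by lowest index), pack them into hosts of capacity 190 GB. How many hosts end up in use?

7

  130 → host 1 (new)  [load 130/190]
  60 → host 1  [load 190/190]
  30 → host 2 (new)  [load 30/190]
  60 → host 2  [load 90/190]
  140 → host 3 (new)  [load 140/190]
  40 → host 3  [load 180/190]
  60 → host 2  [load 150/190]
  150 → host 4 (new)  [load 150/190]
  110 → host 5 (new)  [load 110/190]
  30 → host 2  [load 180/190]
  50 → host 5  [load 160/190]
  60 → host 6 (new)  [load 60/190]
  130 → host 6  [load 190/190]
  120 → host 7 (new)  [load 120/190]
7 hosts opened.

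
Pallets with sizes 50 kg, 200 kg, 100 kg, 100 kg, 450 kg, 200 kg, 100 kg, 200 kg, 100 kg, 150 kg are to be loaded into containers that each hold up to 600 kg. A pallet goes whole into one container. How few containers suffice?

Total = 450 + 200 + 200 + 200 + 150 + 100 + 100 + 100 + 100 + 50 = 1650 kg.
Lower bound: ⌈1650/600⌉ = 3 containers.
A packing using 3 containers:
  container 1: 450 + 150 = 600
  container 2: 200 + 200 + 200 = 600
  container 3: 100 + 100 + 100 + 100 + 50 = 450
This matches the lower bound, so 3 is optimal.

3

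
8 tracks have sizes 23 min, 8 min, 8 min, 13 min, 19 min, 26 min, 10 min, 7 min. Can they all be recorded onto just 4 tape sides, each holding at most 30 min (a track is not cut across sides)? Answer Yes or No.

A valid assignment using 4 tape sides:
  side 1: 26 = 26
  side 2: 23 + 7 = 30
  side 3: 19 + 10 = 29
  side 4: 13 + 8 + 8 = 29
Every load is within 30 min, so 4 tape sides suffice.

Yes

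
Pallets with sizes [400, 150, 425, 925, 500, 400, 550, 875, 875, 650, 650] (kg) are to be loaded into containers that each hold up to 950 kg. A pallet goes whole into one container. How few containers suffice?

Total = 925 + 875 + 875 + 650 + 650 + 550 + 500 + 425 + 400 + 400 + 150 = 6400 kg.
Lower bound: ⌈6400/950⌉ = 7 containers.
A packing using 8 containers:
  container 1: 925 = 925
  container 2: 875 = 875
  container 3: 875 = 875
  container 4: 650 + 150 = 800
  container 5: 650 = 650
  container 6: 550 + 400 = 950
  container 7: 500 + 425 = 925
  container 8: 400 = 400
No arrangement into 7 containers stays within capacity, so 8 is optimal.

8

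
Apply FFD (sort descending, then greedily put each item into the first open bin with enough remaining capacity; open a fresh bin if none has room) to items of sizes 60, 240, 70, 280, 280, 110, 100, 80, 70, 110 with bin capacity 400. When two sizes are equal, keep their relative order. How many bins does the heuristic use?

4

Sorted descending: 280, 280, 240, 110, 110, 100, 80, 70, 70, 60.
  280 → bin 1 (new)  [load 280/400]
  280 → bin 2 (new)  [load 280/400]
  240 → bin 3 (new)  [load 240/400]
  110 → bin 1  [load 390/400]
  110 → bin 2  [load 390/400]
  100 → bin 3  [load 340/400]
  80 → bin 4 (new)  [load 80/400]
  70 → bin 4  [load 150/400]
  70 → bin 4  [load 220/400]
  60 → bin 3  [load 400/400]
4 bins opened.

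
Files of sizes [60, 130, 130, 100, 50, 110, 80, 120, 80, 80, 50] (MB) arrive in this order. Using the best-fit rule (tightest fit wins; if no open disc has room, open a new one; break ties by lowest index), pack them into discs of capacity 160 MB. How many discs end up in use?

  60 → disc 1 (new)  [load 60/160]
  130 → disc 2 (new)  [load 130/160]
  130 → disc 3 (new)  [load 130/160]
  100 → disc 1  [load 160/160]
  50 → disc 4 (new)  [load 50/160]
  110 → disc 4  [load 160/160]
  80 → disc 5 (new)  [load 80/160]
  120 → disc 6 (new)  [load 120/160]
  80 → disc 5  [load 160/160]
  80 → disc 7 (new)  [load 80/160]
  50 → disc 7  [load 130/160]
7 discs opened.

7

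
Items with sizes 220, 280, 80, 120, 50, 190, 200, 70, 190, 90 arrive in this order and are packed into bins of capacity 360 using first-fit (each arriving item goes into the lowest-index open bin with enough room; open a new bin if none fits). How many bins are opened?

5

  220 → bin 1 (new)  [load 220/360]
  280 → bin 2 (new)  [load 280/360]
  80 → bin 1  [load 300/360]
  120 → bin 3 (new)  [load 120/360]
  50 → bin 1  [load 350/360]
  190 → bin 3  [load 310/360]
  200 → bin 4 (new)  [load 200/360]
  70 → bin 2  [load 350/360]
  190 → bin 5 (new)  [load 190/360]
  90 → bin 4  [load 290/360]
5 bins opened.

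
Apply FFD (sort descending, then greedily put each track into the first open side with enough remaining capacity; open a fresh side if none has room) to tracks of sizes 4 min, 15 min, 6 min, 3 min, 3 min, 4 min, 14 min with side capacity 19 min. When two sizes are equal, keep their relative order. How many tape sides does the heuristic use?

Sorted descending: 15, 14, 6, 4, 4, 3, 3.
  15 → side 1 (new)  [load 15/19]
  14 → side 2 (new)  [load 14/19]
  6 → side 3 (new)  [load 6/19]
  4 → side 1  [load 19/19]
  4 → side 2  [load 18/19]
  3 → side 3  [load 9/19]
  3 → side 3  [load 12/19]
3 tape sides opened.

3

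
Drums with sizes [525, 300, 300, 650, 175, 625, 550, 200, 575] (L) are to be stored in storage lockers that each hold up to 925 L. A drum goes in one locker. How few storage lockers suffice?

Total = 650 + 625 + 575 + 550 + 525 + 300 + 300 + 200 + 175 = 3900 L.
Lower bound: ⌈3900/925⌉ = 5 storage lockers.
A packing using 5 storage lockers:
  locker 1: 650 + 200 = 850
  locker 2: 625 + 300 = 925
  locker 3: 575 + 300 = 875
  locker 4: 550 + 175 = 725
  locker 5: 525 = 525
This matches the lower bound, so 5 is optimal.

5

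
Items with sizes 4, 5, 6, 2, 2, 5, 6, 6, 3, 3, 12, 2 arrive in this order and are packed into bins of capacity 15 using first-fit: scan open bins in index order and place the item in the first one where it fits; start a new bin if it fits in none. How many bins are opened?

  4 → bin 1 (new)  [load 4/15]
  5 → bin 1  [load 9/15]
  6 → bin 1  [load 15/15]
  2 → bin 2 (new)  [load 2/15]
  2 → bin 2  [load 4/15]
  5 → bin 2  [load 9/15]
  6 → bin 2  [load 15/15]
  6 → bin 3 (new)  [load 6/15]
  3 → bin 3  [load 9/15]
  3 → bin 3  [load 12/15]
  12 → bin 4 (new)  [load 12/15]
  2 → bin 3  [load 14/15]
4 bins opened.

4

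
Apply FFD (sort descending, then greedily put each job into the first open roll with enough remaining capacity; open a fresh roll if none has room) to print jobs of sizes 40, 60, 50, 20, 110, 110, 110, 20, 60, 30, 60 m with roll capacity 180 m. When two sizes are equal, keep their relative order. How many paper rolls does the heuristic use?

4

Sorted descending: 110, 110, 110, 60, 60, 60, 50, 40, 30, 20, 20.
  110 → roll 1 (new)  [load 110/180]
  110 → roll 2 (new)  [load 110/180]
  110 → roll 3 (new)  [load 110/180]
  60 → roll 1  [load 170/180]
  60 → roll 2  [load 170/180]
  60 → roll 3  [load 170/180]
  50 → roll 4 (new)  [load 50/180]
  40 → roll 4  [load 90/180]
  30 → roll 4  [load 120/180]
  20 → roll 4  [load 140/180]
  20 → roll 4  [load 160/180]
4 paper rolls opened.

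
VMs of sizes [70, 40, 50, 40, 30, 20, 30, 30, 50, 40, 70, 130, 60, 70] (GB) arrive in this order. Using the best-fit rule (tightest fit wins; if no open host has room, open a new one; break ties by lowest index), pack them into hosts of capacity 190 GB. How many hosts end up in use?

4

  70 → host 1 (new)  [load 70/190]
  40 → host 1  [load 110/190]
  50 → host 1  [load 160/190]
  40 → host 2 (new)  [load 40/190]
  30 → host 1  [load 190/190]
  20 → host 2  [load 60/190]
  30 → host 2  [load 90/190]
  30 → host 2  [load 120/190]
  50 → host 2  [load 170/190]
  40 → host 3 (new)  [load 40/190]
  70 → host 3  [load 110/190]
  130 → host 4 (new)  [load 130/190]
  60 → host 4  [load 190/190]
  70 → host 3  [load 180/190]
4 hosts opened.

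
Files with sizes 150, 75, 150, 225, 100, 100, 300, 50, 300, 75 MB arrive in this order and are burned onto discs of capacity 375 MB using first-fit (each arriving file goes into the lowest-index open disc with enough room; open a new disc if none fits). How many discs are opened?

5

  150 → disc 1 (new)  [load 150/375]
  75 → disc 1  [load 225/375]
  150 → disc 1  [load 375/375]
  225 → disc 2 (new)  [load 225/375]
  100 → disc 2  [load 325/375]
  100 → disc 3 (new)  [load 100/375]
  300 → disc 4 (new)  [load 300/375]
  50 → disc 2  [load 375/375]
  300 → disc 5 (new)  [load 300/375]
  75 → disc 3  [load 175/375]
5 discs opened.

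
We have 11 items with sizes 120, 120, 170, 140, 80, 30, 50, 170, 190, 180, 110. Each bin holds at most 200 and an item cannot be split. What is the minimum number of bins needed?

8

Total = 190 + 180 + 170 + 170 + 140 + 120 + 120 + 110 + 80 + 50 + 30 = 1360.
Lower bound: ⌈1360/200⌉ = 7 bins.
Also, 8 items each exceed 100, and no two of those can share a bin, so at least 8 bins are needed.
A packing using 8 bins:
  bin 1: 190 = 190
  bin 2: 180 = 180
  bin 3: 170 + 30 = 200
  bin 4: 170 = 170
  bin 5: 140 + 50 = 190
  bin 6: 120 + 80 = 200
  bin 7: 120 = 120
  bin 8: 110 = 110
This matches the lower bound, so 8 is optimal.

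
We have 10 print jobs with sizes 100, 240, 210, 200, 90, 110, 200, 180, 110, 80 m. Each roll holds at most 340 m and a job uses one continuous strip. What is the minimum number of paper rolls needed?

Total = 240 + 210 + 200 + 200 + 180 + 110 + 110 + 100 + 90 + 80 = 1520 m.
Lower bound: ⌈1520/340⌉ = 5 paper rolls.
A packing using 5 paper rolls:
  roll 1: 240 + 100 = 340
  roll 2: 210 + 110 = 320
  roll 3: 200 + 110 = 310
  roll 4: 200 + 90 = 290
  roll 5: 180 + 80 = 260
This matches the lower bound, so 5 is optimal.

5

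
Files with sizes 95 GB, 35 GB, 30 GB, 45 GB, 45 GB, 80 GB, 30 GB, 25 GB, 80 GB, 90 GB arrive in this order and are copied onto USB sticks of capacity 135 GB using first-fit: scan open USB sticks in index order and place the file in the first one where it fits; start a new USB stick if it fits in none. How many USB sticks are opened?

5

  95 → USB stick 1 (new)  [load 95/135]
  35 → USB stick 1  [load 130/135]
  30 → USB stick 2 (new)  [load 30/135]
  45 → USB stick 2  [load 75/135]
  45 → USB stick 2  [load 120/135]
  80 → USB stick 3 (new)  [load 80/135]
  30 → USB stick 3  [load 110/135]
  25 → USB stick 3  [load 135/135]
  80 → USB stick 4 (new)  [load 80/135]
  90 → USB stick 5 (new)  [load 90/135]
5 USB sticks opened.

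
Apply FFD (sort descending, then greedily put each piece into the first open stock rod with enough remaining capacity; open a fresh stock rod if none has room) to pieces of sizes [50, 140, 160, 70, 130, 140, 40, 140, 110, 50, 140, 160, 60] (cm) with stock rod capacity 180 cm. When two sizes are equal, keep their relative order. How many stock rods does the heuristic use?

9

Sorted descending: 160, 160, 140, 140, 140, 140, 130, 110, 70, 60, 50, 50, 40.
  160 → stock rod 1 (new)  [load 160/180]
  160 → stock rod 2 (new)  [load 160/180]
  140 → stock rod 3 (new)  [load 140/180]
  140 → stock rod 4 (new)  [load 140/180]
  140 → stock rod 5 (new)  [load 140/180]
  140 → stock rod 6 (new)  [load 140/180]
  130 → stock rod 7 (new)  [load 130/180]
  110 → stock rod 8 (new)  [load 110/180]
  70 → stock rod 8  [load 180/180]
  60 → stock rod 9 (new)  [load 60/180]
  50 → stock rod 7  [load 180/180]
  50 → stock rod 9  [load 110/180]
  40 → stock rod 3  [load 180/180]
9 stock rods opened.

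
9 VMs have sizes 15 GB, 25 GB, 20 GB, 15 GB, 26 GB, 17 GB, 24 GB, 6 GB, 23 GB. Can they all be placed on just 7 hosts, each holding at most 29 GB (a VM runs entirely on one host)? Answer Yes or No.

No

Total = 171 GB; ⌈171/29⌉ = 6.
8 VMs each exceed half the capacity and cannot share a host, forcing at least 8 hosts.
At least 8 hosts are required, but only 7 are allowed.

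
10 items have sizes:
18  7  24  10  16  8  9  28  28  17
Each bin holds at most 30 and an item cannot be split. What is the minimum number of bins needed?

Total = 28 + 28 + 24 + 18 + 17 + 16 + 10 + 9 + 8 + 7 = 165.
Lower bound: ⌈165/30⌉ = 6 bins.
A packing using 7 bins:
  bin 1: 28 = 28
  bin 2: 28 = 28
  bin 3: 24 = 24
  bin 4: 18 + 10 = 28
  bin 5: 17 + 9 = 26
  bin 6: 16 + 8 = 24
  bin 7: 7 = 7
No arrangement into 6 bins stays within capacity, so 7 is optimal.

7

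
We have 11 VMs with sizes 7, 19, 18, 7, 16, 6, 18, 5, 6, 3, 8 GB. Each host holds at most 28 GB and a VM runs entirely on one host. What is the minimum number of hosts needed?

Total = 19 + 18 + 18 + 16 + 8 + 7 + 7 + 6 + 6 + 5 + 3 = 113 GB.
Lower bound: ⌈113/28⌉ = 5 hosts.
A packing using 5 hosts:
  host 1: 19 + 8 = 27
  host 2: 18 + 7 + 3 = 28
  host 3: 18 + 7 = 25
  host 4: 16 + 6 + 6 = 28
  host 5: 5 = 5
This matches the lower bound, so 5 is optimal.

5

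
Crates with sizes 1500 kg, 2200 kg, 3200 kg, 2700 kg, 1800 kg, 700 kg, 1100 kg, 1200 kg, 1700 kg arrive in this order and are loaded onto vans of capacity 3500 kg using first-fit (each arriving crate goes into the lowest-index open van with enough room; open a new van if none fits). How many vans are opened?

6

  1500 → van 1 (new)  [load 1500/3500]
  2200 → van 2 (new)  [load 2200/3500]
  3200 → van 3 (new)  [load 3200/3500]
  2700 → van 4 (new)  [load 2700/3500]
  1800 → van 1  [load 3300/3500]
  700 → van 2  [load 2900/3500]
  1100 → van 5 (new)  [load 1100/3500]
  1200 → van 5  [load 2300/3500]
  1700 → van 6 (new)  [load 1700/3500]
6 vans opened.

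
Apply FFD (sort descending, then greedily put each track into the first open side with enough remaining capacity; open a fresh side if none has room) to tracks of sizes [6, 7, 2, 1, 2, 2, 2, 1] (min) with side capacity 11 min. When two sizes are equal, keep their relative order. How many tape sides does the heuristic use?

3

Sorted descending: 7, 6, 2, 2, 2, 2, 1, 1.
  7 → side 1 (new)  [load 7/11]
  6 → side 2 (new)  [load 6/11]
  2 → side 1  [load 9/11]
  2 → side 1  [load 11/11]
  2 → side 2  [load 8/11]
  2 → side 2  [load 10/11]
  1 → side 2  [load 11/11]
  1 → side 3 (new)  [load 1/11]
3 tape sides opened.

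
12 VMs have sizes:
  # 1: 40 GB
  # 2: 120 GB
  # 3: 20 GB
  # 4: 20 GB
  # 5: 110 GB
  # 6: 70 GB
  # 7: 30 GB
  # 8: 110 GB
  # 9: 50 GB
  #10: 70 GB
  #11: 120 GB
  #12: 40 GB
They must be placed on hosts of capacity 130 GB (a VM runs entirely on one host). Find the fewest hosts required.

7

Total = 120 + 120 + 110 + 110 + 70 + 70 + 50 + 40 + 40 + 30 + 20 + 20 = 800 GB.
Lower bound: ⌈800/130⌉ = 7 hosts.
A packing using 7 hosts:
  host 1: 120 = 120
  host 2: 120 = 120
  host 3: 110 + 20 = 130
  host 4: 110 + 20 = 130
  host 5: 70 + 50 = 120
  host 6: 70 + 40 = 110
  host 7: 40 + 30 = 70
This matches the lower bound, so 7 is optimal.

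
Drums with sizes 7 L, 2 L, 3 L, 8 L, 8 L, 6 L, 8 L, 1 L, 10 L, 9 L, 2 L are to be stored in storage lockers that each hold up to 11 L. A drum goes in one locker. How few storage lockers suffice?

7

Total = 10 + 9 + 8 + 8 + 8 + 7 + 6 + 3 + 2 + 2 + 1 = 64 L.
Lower bound: ⌈64/11⌉ = 6 storage lockers.
Also, 7 drums each exceed 11/2 L, and no two of those can share a locker, so at least 7 storage lockers are needed.
A packing using 7 storage lockers:
  locker 1: 10 + 1 = 11
  locker 2: 9 + 2 = 11
  locker 3: 8 + 3 = 11
  locker 4: 8 + 2 = 10
  locker 5: 8 = 8
  locker 6: 7 = 7
  locker 7: 6 = 6
This matches the lower bound, so 7 is optimal.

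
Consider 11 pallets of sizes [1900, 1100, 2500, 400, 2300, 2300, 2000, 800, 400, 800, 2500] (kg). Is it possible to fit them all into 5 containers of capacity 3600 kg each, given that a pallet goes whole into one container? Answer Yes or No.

No

Total = 17000 kg; ⌈17000/3600⌉ = 5.
6 pallets each exceed half the capacity and cannot share a container, forcing at least 6 containers.
At least 6 containers are required, but only 5 are allowed.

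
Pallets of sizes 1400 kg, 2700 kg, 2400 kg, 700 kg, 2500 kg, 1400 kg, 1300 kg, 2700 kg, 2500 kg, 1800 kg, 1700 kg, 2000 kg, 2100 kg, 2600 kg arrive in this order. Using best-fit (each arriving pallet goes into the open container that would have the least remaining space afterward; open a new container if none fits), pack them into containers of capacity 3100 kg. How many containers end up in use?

11

  1400 → container 1 (new)  [load 1400/3100]
  2700 → container 2 (new)  [load 2700/3100]
  2400 → container 3 (new)  [load 2400/3100]
  700 → container 3  [load 3100/3100]
  2500 → container 4 (new)  [load 2500/3100]
  1400 → container 1  [load 2800/3100]
  1300 → container 5 (new)  [load 1300/3100]
  2700 → container 6 (new)  [load 2700/3100]
  2500 → container 7 (new)  [load 2500/3100]
  1800 → container 5  [load 3100/3100]
  1700 → container 8 (new)  [load 1700/3100]
  2000 → container 9 (new)  [load 2000/3100]
  2100 → container 10 (new)  [load 2100/3100]
  2600 → container 11 (new)  [load 2600/3100]
11 containers opened.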